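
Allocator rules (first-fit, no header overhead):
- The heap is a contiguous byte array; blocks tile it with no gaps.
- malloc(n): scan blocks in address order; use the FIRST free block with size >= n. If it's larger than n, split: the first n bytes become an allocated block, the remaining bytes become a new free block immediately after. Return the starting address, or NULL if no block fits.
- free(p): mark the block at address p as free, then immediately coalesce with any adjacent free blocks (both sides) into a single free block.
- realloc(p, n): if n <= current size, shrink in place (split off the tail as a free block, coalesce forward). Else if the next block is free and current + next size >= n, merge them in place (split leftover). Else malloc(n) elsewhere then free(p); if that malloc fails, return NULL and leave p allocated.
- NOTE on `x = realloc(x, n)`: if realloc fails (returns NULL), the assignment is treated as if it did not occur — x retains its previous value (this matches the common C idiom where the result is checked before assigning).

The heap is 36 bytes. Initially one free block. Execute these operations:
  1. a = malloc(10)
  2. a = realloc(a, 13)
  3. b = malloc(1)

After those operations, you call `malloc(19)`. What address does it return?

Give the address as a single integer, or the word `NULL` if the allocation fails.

Op 1: a = malloc(10) -> a = 0; heap: [0-9 ALLOC][10-35 FREE]
Op 2: a = realloc(a, 13) -> a = 0; heap: [0-12 ALLOC][13-35 FREE]
Op 3: b = malloc(1) -> b = 13; heap: [0-12 ALLOC][13-13 ALLOC][14-35 FREE]
malloc(19): first-fit scan over [0-12 ALLOC][13-13 ALLOC][14-35 FREE] -> 14

Answer: 14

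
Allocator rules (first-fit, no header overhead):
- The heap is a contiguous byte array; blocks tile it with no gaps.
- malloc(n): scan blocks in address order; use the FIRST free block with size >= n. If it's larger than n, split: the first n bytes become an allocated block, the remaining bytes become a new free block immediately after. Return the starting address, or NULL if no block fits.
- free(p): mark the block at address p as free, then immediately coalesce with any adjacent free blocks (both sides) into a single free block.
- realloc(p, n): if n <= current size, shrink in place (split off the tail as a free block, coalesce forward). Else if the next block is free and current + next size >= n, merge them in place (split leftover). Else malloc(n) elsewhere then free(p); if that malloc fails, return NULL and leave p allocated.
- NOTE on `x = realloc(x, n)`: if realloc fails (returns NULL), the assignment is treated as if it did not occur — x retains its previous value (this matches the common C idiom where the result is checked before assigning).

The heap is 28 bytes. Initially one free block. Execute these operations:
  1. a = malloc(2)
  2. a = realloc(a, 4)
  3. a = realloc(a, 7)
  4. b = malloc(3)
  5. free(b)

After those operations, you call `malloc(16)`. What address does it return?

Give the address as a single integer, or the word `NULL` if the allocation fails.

Answer: 7

Derivation:
Op 1: a = malloc(2) -> a = 0; heap: [0-1 ALLOC][2-27 FREE]
Op 2: a = realloc(a, 4) -> a = 0; heap: [0-3 ALLOC][4-27 FREE]
Op 3: a = realloc(a, 7) -> a = 0; heap: [0-6 ALLOC][7-27 FREE]
Op 4: b = malloc(3) -> b = 7; heap: [0-6 ALLOC][7-9 ALLOC][10-27 FREE]
Op 5: free(b) -> (freed b); heap: [0-6 ALLOC][7-27 FREE]
malloc(16): first-fit scan over [0-6 ALLOC][7-27 FREE] -> 7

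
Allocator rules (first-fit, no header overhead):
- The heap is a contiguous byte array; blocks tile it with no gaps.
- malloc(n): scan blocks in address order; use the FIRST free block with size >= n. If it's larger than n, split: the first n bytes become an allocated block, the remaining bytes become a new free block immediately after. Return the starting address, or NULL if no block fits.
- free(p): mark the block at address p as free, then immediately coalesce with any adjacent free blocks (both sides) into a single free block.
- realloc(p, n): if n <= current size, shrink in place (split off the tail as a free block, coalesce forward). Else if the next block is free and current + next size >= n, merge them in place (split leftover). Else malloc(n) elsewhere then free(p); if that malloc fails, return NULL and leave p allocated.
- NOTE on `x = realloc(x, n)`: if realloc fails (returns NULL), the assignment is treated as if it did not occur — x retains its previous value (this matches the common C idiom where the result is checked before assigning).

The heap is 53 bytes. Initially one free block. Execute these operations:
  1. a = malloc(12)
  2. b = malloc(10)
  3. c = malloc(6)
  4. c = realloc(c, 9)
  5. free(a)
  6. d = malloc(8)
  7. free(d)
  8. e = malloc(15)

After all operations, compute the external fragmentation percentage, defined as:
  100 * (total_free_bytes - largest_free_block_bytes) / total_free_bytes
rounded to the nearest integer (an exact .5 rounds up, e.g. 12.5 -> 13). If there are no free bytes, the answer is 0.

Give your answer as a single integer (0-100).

Op 1: a = malloc(12) -> a = 0; heap: [0-11 ALLOC][12-52 FREE]
Op 2: b = malloc(10) -> b = 12; heap: [0-11 ALLOC][12-21 ALLOC][22-52 FREE]
Op 3: c = malloc(6) -> c = 22; heap: [0-11 ALLOC][12-21 ALLOC][22-27 ALLOC][28-52 FREE]
Op 4: c = realloc(c, 9) -> c = 22; heap: [0-11 ALLOC][12-21 ALLOC][22-30 ALLOC][31-52 FREE]
Op 5: free(a) -> (freed a); heap: [0-11 FREE][12-21 ALLOC][22-30 ALLOC][31-52 FREE]
Op 6: d = malloc(8) -> d = 0; heap: [0-7 ALLOC][8-11 FREE][12-21 ALLOC][22-30 ALLOC][31-52 FREE]
Op 7: free(d) -> (freed d); heap: [0-11 FREE][12-21 ALLOC][22-30 ALLOC][31-52 FREE]
Op 8: e = malloc(15) -> e = 31; heap: [0-11 FREE][12-21 ALLOC][22-30 ALLOC][31-45 ALLOC][46-52 FREE]
Free blocks: [12 7] total_free=19 largest=12 -> 100*(19-12)/19 = 700/19 ≈ 36.842 -> rounds to 37

Answer: 37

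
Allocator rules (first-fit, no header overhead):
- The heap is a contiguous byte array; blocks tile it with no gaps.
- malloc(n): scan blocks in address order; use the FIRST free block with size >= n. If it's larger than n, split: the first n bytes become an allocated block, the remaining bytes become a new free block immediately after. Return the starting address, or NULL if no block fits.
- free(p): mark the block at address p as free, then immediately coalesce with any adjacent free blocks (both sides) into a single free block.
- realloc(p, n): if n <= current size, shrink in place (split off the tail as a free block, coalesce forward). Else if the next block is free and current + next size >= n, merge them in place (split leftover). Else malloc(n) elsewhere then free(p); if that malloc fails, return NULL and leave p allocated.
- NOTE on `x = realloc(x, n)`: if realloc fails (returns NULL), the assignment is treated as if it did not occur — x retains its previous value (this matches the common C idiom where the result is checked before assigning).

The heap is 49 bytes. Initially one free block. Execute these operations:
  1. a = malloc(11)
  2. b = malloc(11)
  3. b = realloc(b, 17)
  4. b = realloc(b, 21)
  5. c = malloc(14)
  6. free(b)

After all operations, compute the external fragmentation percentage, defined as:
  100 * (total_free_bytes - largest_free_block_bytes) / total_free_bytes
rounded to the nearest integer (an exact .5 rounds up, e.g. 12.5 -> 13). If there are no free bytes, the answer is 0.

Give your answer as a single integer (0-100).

Op 1: a = malloc(11) -> a = 0; heap: [0-10 ALLOC][11-48 FREE]
Op 2: b = malloc(11) -> b = 11; heap: [0-10 ALLOC][11-21 ALLOC][22-48 FREE]
Op 3: b = realloc(b, 17) -> b = 11; heap: [0-10 ALLOC][11-27 ALLOC][28-48 FREE]
Op 4: b = realloc(b, 21) -> b = 11; heap: [0-10 ALLOC][11-31 ALLOC][32-48 FREE]
Op 5: c = malloc(14) -> c = 32; heap: [0-10 ALLOC][11-31 ALLOC][32-45 ALLOC][46-48 FREE]
Op 6: free(b) -> (freed b); heap: [0-10 ALLOC][11-31 FREE][32-45 ALLOC][46-48 FREE]
Free blocks: [21 3] total_free=24 largest=21 -> 100*(24-21)/24 = 300/24 = 12.5 -> rounds to 13

Answer: 13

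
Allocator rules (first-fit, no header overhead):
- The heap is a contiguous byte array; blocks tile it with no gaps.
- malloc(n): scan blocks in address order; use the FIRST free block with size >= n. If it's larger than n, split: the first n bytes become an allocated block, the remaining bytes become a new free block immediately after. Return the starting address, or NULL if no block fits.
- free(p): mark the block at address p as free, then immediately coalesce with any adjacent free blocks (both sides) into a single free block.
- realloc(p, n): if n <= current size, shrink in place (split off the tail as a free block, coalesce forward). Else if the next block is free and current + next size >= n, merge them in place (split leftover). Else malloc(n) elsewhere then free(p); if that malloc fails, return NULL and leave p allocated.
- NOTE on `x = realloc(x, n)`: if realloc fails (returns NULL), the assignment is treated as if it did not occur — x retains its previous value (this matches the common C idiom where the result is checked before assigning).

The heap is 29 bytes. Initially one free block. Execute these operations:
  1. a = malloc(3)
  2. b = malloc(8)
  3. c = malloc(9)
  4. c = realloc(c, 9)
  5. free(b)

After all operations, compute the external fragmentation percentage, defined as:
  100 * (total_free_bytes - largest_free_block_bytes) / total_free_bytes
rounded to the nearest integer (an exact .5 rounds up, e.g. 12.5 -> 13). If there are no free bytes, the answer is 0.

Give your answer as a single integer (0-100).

Op 1: a = malloc(3) -> a = 0; heap: [0-2 ALLOC][3-28 FREE]
Op 2: b = malloc(8) -> b = 3; heap: [0-2 ALLOC][3-10 ALLOC][11-28 FREE]
Op 3: c = malloc(9) -> c = 11; heap: [0-2 ALLOC][3-10 ALLOC][11-19 ALLOC][20-28 FREE]
Op 4: c = realloc(c, 9) -> c = 11; heap: [0-2 ALLOC][3-10 ALLOC][11-19 ALLOC][20-28 FREE]
Op 5: free(b) -> (freed b); heap: [0-2 ALLOC][3-10 FREE][11-19 ALLOC][20-28 FREE]
Free blocks: [8 9] total_free=17 largest=9 -> 100*(17-9)/17 = 800/17 ≈ 47.059 -> rounds to 47

Answer: 47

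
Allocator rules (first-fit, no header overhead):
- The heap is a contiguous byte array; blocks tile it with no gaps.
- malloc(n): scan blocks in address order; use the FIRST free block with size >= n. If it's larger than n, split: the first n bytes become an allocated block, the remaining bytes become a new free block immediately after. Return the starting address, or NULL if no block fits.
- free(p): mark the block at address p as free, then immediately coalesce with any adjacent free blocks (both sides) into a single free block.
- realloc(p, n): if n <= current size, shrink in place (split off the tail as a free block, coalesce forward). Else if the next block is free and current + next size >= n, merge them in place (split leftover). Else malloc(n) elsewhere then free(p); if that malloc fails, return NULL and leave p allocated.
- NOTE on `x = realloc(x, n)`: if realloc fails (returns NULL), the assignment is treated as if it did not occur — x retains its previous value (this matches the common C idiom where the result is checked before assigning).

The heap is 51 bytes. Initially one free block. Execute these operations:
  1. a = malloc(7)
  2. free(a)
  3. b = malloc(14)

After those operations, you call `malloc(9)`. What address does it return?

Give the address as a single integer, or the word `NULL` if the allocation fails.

Answer: 14

Derivation:
Op 1: a = malloc(7) -> a = 0; heap: [0-6 ALLOC][7-50 FREE]
Op 2: free(a) -> (freed a); heap: [0-50 FREE]
Op 3: b = malloc(14) -> b = 0; heap: [0-13 ALLOC][14-50 FREE]
malloc(9): first-fit scan over [0-13 ALLOC][14-50 FREE] -> 14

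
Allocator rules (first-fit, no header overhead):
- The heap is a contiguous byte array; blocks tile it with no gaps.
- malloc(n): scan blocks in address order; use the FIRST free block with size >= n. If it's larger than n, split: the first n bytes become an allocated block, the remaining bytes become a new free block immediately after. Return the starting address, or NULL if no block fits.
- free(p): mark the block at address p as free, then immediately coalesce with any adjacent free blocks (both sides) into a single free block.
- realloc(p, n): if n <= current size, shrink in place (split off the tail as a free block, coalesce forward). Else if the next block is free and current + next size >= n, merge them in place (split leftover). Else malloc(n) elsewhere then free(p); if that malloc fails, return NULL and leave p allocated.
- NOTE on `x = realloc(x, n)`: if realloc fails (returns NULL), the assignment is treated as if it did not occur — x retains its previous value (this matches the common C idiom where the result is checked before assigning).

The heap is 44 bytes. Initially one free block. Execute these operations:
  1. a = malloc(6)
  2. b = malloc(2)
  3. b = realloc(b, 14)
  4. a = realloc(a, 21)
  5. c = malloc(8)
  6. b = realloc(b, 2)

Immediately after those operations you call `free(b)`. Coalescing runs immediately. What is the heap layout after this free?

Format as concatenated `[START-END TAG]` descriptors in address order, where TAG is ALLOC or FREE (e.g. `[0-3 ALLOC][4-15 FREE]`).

Answer: [0-19 FREE][20-40 ALLOC][41-43 FREE]

Derivation:
Op 1: a = malloc(6) -> a = 0; heap: [0-5 ALLOC][6-43 FREE]
Op 2: b = malloc(2) -> b = 6; heap: [0-5 ALLOC][6-7 ALLOC][8-43 FREE]
Op 3: b = realloc(b, 14) -> b = 6; heap: [0-5 ALLOC][6-19 ALLOC][20-43 FREE]
Op 4: a = realloc(a, 21) -> a = 20; heap: [0-5 FREE][6-19 ALLOC][20-40 ALLOC][41-43 FREE]
Op 5: c = malloc(8) -> c = NULL; heap: [0-5 FREE][6-19 ALLOC][20-40 ALLOC][41-43 FREE]
Op 6: b = realloc(b, 2) -> b = 6; heap: [0-5 FREE][6-7 ALLOC][8-19 FREE][20-40 ALLOC][41-43 FREE]
free(b): b = 6 -> block [6-7 ALLOC]; mark free, coalesce with adjacent free neighbors -> [0-19 FREE][20-40 ALLOC][41-43 FREE]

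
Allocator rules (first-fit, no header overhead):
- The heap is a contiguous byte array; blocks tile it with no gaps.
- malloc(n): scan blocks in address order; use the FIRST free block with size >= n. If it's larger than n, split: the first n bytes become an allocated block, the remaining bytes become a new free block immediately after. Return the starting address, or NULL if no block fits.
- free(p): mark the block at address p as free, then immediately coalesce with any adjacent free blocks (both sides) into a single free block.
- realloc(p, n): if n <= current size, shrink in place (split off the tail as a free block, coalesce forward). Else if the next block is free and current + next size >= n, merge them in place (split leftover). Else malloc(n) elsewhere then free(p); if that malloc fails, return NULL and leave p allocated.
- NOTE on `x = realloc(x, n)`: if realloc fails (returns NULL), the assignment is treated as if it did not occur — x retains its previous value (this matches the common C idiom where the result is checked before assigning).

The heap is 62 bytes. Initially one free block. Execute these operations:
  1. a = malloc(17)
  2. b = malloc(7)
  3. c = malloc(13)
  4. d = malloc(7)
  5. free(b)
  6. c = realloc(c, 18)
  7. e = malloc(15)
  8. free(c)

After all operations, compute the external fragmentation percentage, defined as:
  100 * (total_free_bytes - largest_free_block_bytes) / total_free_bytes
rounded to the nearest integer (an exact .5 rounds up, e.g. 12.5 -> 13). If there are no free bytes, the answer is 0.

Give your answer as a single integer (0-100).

Answer: 22

Derivation:
Op 1: a = malloc(17) -> a = 0; heap: [0-16 ALLOC][17-61 FREE]
Op 2: b = malloc(7) -> b = 17; heap: [0-16 ALLOC][17-23 ALLOC][24-61 FREE]
Op 3: c = malloc(13) -> c = 24; heap: [0-16 ALLOC][17-23 ALLOC][24-36 ALLOC][37-61 FREE]
Op 4: d = malloc(7) -> d = 37; heap: [0-16 ALLOC][17-23 ALLOC][24-36 ALLOC][37-43 ALLOC][44-61 FREE]
Op 5: free(b) -> (freed b); heap: [0-16 ALLOC][17-23 FREE][24-36 ALLOC][37-43 ALLOC][44-61 FREE]
Op 6: c = realloc(c, 18) -> c = 44; heap: [0-16 ALLOC][17-36 FREE][37-43 ALLOC][44-61 ALLOC]
Op 7: e = malloc(15) -> e = 17; heap: [0-16 ALLOC][17-31 ALLOC][32-36 FREE][37-43 ALLOC][44-61 ALLOC]
Op 8: free(c) -> (freed c); heap: [0-16 ALLOC][17-31 ALLOC][32-36 FREE][37-43 ALLOC][44-61 FREE]
Free blocks: [5 18] total_free=23 largest=18 -> 100*(23-18)/23 = 500/23 ≈ 21.739 -> rounds to 22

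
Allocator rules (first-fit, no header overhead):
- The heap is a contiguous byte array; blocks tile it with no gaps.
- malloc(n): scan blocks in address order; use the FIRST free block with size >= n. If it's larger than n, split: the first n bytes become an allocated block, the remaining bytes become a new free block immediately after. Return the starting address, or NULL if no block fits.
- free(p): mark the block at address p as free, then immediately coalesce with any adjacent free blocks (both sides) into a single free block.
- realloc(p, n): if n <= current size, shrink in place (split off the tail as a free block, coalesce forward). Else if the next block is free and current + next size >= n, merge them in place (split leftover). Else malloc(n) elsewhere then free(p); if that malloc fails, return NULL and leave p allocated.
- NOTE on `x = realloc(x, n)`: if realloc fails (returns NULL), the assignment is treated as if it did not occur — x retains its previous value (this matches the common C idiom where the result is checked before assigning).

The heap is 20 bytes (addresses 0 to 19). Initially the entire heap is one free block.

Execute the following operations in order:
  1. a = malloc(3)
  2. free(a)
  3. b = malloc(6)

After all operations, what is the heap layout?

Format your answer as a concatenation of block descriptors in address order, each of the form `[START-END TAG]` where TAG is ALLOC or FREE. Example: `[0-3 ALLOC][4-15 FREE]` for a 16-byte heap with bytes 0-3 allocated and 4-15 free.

Op 1: a = malloc(3) -> a = 0; heap: [0-2 ALLOC][3-19 FREE]
Op 2: free(a) -> (freed a); heap: [0-19 FREE]
Op 3: b = malloc(6) -> b = 0; heap: [0-5 ALLOC][6-19 FREE]

Answer: [0-5 ALLOC][6-19 FREE]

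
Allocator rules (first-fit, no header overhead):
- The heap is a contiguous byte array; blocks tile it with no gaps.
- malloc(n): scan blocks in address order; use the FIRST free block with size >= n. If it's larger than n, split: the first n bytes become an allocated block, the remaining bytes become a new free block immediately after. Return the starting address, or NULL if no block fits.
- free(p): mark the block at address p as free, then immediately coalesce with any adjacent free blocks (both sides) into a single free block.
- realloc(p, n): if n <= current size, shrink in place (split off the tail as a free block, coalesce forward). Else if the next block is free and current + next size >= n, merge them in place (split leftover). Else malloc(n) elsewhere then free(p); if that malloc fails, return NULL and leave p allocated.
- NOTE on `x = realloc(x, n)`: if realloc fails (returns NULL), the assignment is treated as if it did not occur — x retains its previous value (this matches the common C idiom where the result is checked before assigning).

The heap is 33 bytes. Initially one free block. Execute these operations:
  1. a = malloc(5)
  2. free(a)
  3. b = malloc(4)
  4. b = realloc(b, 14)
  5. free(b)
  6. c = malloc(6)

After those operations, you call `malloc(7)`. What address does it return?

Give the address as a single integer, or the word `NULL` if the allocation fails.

Op 1: a = malloc(5) -> a = 0; heap: [0-4 ALLOC][5-32 FREE]
Op 2: free(a) -> (freed a); heap: [0-32 FREE]
Op 3: b = malloc(4) -> b = 0; heap: [0-3 ALLOC][4-32 FREE]
Op 4: b = realloc(b, 14) -> b = 0; heap: [0-13 ALLOC][14-32 FREE]
Op 5: free(b) -> (freed b); heap: [0-32 FREE]
Op 6: c = malloc(6) -> c = 0; heap: [0-5 ALLOC][6-32 FREE]
malloc(7): first-fit scan over [0-5 ALLOC][6-32 FREE] -> 6

Answer: 6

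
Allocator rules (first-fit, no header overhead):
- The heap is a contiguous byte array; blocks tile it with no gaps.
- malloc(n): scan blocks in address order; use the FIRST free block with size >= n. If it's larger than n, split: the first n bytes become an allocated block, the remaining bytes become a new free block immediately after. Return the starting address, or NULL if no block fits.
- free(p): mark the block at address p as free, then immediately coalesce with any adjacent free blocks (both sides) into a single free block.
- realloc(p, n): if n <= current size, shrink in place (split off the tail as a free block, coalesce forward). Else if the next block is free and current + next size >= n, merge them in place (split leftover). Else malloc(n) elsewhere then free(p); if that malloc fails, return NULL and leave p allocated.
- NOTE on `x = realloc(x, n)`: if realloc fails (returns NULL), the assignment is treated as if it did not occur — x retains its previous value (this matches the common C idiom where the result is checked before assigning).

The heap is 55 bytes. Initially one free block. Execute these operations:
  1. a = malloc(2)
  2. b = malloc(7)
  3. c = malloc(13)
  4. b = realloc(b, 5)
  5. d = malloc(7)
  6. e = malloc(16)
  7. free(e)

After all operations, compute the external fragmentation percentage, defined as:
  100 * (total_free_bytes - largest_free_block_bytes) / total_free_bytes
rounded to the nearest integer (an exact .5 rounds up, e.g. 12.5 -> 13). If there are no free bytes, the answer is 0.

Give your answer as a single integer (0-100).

Op 1: a = malloc(2) -> a = 0; heap: [0-1 ALLOC][2-54 FREE]
Op 2: b = malloc(7) -> b = 2; heap: [0-1 ALLOC][2-8 ALLOC][9-54 FREE]
Op 3: c = malloc(13) -> c = 9; heap: [0-1 ALLOC][2-8 ALLOC][9-21 ALLOC][22-54 FREE]
Op 4: b = realloc(b, 5) -> b = 2; heap: [0-1 ALLOC][2-6 ALLOC][7-8 FREE][9-21 ALLOC][22-54 FREE]
Op 5: d = malloc(7) -> d = 22; heap: [0-1 ALLOC][2-6 ALLOC][7-8 FREE][9-21 ALLOC][22-28 ALLOC][29-54 FREE]
Op 6: e = malloc(16) -> e = 29; heap: [0-1 ALLOC][2-6 ALLOC][7-8 FREE][9-21 ALLOC][22-28 ALLOC][29-44 ALLOC][45-54 FREE]
Op 7: free(e) -> (freed e); heap: [0-1 ALLOC][2-6 ALLOC][7-8 FREE][9-21 ALLOC][22-28 ALLOC][29-54 FREE]
Free blocks: [2 26] total_free=28 largest=26 -> 100*(28-26)/28 = 200/28 ≈ 7.143 -> rounds to 7

Answer: 7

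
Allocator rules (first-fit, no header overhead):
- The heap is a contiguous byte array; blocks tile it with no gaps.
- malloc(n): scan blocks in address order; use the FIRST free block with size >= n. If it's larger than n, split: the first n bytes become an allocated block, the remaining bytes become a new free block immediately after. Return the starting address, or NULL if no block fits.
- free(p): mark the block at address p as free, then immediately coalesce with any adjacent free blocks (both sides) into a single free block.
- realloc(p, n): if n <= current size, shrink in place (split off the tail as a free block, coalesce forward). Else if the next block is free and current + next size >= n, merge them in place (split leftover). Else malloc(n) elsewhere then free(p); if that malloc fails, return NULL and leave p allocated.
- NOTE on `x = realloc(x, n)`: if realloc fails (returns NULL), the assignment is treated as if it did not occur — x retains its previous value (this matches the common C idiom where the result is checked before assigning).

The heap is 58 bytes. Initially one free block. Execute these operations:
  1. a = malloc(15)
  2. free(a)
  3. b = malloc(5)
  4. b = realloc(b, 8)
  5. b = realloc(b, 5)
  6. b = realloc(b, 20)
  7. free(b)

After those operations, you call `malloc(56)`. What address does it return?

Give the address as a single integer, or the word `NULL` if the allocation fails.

Answer: 0

Derivation:
Op 1: a = malloc(15) -> a = 0; heap: [0-14 ALLOC][15-57 FREE]
Op 2: free(a) -> (freed a); heap: [0-57 FREE]
Op 3: b = malloc(5) -> b = 0; heap: [0-4 ALLOC][5-57 FREE]
Op 4: b = realloc(b, 8) -> b = 0; heap: [0-7 ALLOC][8-57 FREE]
Op 5: b = realloc(b, 5) -> b = 0; heap: [0-4 ALLOC][5-57 FREE]
Op 6: b = realloc(b, 20) -> b = 0; heap: [0-19 ALLOC][20-57 FREE]
Op 7: free(b) -> (freed b); heap: [0-57 FREE]
malloc(56): first-fit scan over [0-57 FREE] -> 0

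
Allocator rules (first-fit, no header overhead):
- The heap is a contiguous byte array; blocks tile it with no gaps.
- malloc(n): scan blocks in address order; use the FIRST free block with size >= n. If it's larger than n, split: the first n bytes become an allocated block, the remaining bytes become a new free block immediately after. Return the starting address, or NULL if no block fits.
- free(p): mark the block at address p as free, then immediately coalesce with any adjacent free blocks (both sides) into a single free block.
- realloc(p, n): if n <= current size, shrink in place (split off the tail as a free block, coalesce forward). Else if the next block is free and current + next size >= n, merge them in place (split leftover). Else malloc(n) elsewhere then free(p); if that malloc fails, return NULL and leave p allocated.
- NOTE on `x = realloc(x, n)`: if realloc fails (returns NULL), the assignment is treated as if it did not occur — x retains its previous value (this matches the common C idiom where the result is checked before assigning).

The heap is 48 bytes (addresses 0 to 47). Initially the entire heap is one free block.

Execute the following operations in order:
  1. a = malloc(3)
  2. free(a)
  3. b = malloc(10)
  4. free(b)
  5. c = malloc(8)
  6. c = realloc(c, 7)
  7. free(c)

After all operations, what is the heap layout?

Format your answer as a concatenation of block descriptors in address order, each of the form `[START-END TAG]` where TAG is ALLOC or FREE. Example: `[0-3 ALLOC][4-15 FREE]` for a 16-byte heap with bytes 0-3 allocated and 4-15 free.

Op 1: a = malloc(3) -> a = 0; heap: [0-2 ALLOC][3-47 FREE]
Op 2: free(a) -> (freed a); heap: [0-47 FREE]
Op 3: b = malloc(10) -> b = 0; heap: [0-9 ALLOC][10-47 FREE]
Op 4: free(b) -> (freed b); heap: [0-47 FREE]
Op 5: c = malloc(8) -> c = 0; heap: [0-7 ALLOC][8-47 FREE]
Op 6: c = realloc(c, 7) -> c = 0; heap: [0-6 ALLOC][7-47 FREE]
Op 7: free(c) -> (freed c); heap: [0-47 FREE]

Answer: [0-47 FREE]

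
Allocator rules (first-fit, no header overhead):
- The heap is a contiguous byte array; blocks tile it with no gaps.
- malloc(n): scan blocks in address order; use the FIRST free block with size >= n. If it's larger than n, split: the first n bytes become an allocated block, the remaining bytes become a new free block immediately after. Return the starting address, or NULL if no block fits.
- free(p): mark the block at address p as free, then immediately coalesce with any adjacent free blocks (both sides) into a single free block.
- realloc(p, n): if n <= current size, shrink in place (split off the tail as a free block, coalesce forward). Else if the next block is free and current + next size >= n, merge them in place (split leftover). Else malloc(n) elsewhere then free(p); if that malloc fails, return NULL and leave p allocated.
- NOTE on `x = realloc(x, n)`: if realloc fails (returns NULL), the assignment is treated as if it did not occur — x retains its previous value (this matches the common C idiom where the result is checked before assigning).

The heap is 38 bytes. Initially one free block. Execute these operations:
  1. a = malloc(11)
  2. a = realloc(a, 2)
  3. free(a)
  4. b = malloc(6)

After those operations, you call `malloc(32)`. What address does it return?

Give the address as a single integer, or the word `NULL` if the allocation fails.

Op 1: a = malloc(11) -> a = 0; heap: [0-10 ALLOC][11-37 FREE]
Op 2: a = realloc(a, 2) -> a = 0; heap: [0-1 ALLOC][2-37 FREE]
Op 3: free(a) -> (freed a); heap: [0-37 FREE]
Op 4: b = malloc(6) -> b = 0; heap: [0-5 ALLOC][6-37 FREE]
malloc(32): first-fit scan over [0-5 ALLOC][6-37 FREE] -> 6

Answer: 6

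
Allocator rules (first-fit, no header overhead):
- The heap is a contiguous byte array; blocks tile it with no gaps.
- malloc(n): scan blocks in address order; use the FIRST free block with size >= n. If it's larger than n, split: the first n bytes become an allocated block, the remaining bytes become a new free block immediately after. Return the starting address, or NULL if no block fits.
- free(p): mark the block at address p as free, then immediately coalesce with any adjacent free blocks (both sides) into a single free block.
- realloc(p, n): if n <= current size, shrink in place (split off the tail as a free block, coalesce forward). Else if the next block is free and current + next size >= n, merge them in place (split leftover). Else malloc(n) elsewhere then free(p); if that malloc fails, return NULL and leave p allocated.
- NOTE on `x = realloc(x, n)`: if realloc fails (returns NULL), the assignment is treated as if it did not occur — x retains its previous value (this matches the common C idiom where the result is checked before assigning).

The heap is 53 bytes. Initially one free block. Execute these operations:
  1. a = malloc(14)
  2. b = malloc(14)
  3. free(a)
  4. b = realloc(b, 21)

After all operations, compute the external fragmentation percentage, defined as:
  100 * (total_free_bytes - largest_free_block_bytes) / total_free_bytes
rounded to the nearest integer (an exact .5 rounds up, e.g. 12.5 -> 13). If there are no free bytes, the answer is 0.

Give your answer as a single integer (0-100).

Op 1: a = malloc(14) -> a = 0; heap: [0-13 ALLOC][14-52 FREE]
Op 2: b = malloc(14) -> b = 14; heap: [0-13 ALLOC][14-27 ALLOC][28-52 FREE]
Op 3: free(a) -> (freed a); heap: [0-13 FREE][14-27 ALLOC][28-52 FREE]
Op 4: b = realloc(b, 21) -> b = 14; heap: [0-13 FREE][14-34 ALLOC][35-52 FREE]
Free blocks: [14 18] total_free=32 largest=18 -> 100*(32-18)/32 = 1400/32 = 43.75 -> rounds to 44

Answer: 44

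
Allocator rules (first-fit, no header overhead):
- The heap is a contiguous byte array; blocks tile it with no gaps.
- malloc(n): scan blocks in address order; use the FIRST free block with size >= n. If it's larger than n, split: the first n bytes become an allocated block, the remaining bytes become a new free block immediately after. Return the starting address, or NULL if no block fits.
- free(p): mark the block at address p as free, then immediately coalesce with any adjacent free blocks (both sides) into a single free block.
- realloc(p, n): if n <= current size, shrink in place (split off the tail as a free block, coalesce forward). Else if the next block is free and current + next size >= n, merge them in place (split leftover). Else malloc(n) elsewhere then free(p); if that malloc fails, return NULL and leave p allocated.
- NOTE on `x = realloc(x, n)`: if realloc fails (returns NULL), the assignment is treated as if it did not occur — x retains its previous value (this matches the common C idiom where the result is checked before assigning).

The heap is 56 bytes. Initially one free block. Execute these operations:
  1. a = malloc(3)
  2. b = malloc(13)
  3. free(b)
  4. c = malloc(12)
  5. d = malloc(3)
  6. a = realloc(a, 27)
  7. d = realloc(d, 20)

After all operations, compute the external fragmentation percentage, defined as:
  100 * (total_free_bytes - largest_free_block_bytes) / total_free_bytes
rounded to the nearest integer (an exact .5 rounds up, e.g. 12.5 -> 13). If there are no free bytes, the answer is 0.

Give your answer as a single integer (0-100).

Op 1: a = malloc(3) -> a = 0; heap: [0-2 ALLOC][3-55 FREE]
Op 2: b = malloc(13) -> b = 3; heap: [0-2 ALLOC][3-15 ALLOC][16-55 FREE]
Op 3: free(b) -> (freed b); heap: [0-2 ALLOC][3-55 FREE]
Op 4: c = malloc(12) -> c = 3; heap: [0-2 ALLOC][3-14 ALLOC][15-55 FREE]
Op 5: d = malloc(3) -> d = 15; heap: [0-2 ALLOC][3-14 ALLOC][15-17 ALLOC][18-55 FREE]
Op 6: a = realloc(a, 27) -> a = 18; heap: [0-2 FREE][3-14 ALLOC][15-17 ALLOC][18-44 ALLOC][45-55 FREE]
Op 7: d = realloc(d, 20) -> NULL (d unchanged); heap: [0-2 FREE][3-14 ALLOC][15-17 ALLOC][18-44 ALLOC][45-55 FREE]
Free blocks: [3 11] total_free=14 largest=11 -> 100*(14-11)/14 = 300/14 ≈ 21.429 -> rounds to 21

Answer: 21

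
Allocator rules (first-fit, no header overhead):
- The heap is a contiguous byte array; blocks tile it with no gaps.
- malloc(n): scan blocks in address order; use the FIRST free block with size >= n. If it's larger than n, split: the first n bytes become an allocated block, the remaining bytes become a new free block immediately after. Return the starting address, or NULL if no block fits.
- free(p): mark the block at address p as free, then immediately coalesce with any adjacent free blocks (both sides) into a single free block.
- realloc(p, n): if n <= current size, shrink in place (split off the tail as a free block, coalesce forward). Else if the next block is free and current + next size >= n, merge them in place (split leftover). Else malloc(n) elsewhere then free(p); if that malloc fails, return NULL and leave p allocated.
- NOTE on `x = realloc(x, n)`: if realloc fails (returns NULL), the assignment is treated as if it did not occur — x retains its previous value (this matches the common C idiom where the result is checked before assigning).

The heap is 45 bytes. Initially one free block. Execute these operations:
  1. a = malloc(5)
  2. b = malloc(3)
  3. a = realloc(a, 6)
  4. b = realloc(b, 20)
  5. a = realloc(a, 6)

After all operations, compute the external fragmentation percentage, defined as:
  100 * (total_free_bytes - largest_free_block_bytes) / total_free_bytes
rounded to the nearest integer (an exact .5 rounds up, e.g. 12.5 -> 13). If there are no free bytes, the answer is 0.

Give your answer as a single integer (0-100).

Op 1: a = malloc(5) -> a = 0; heap: [0-4 ALLOC][5-44 FREE]
Op 2: b = malloc(3) -> b = 5; heap: [0-4 ALLOC][5-7 ALLOC][8-44 FREE]
Op 3: a = realloc(a, 6) -> a = 8; heap: [0-4 FREE][5-7 ALLOC][8-13 ALLOC][14-44 FREE]
Op 4: b = realloc(b, 20) -> b = 14; heap: [0-7 FREE][8-13 ALLOC][14-33 ALLOC][34-44 FREE]
Op 5: a = realloc(a, 6) -> a = 8; heap: [0-7 FREE][8-13 ALLOC][14-33 ALLOC][34-44 FREE]
Free blocks: [8 11] total_free=19 largest=11 -> 100*(19-11)/19 = 800/19 ≈ 42.105 -> rounds to 42

Answer: 42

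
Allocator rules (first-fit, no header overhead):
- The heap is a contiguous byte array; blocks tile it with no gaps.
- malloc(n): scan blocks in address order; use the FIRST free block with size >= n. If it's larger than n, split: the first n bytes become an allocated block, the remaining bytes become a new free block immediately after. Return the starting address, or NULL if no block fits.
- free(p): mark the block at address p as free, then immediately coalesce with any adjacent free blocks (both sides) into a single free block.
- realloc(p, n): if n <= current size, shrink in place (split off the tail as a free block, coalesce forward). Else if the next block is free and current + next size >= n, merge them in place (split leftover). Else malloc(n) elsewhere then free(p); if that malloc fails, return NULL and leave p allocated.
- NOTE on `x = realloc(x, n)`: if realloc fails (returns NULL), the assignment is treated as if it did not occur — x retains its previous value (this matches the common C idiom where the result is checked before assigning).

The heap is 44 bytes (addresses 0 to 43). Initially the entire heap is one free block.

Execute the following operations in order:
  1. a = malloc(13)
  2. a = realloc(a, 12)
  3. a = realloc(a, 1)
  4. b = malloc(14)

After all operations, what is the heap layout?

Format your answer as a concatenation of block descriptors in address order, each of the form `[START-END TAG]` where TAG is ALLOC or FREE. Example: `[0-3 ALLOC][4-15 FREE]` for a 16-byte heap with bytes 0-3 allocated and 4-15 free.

Op 1: a = malloc(13) -> a = 0; heap: [0-12 ALLOC][13-43 FREE]
Op 2: a = realloc(a, 12) -> a = 0; heap: [0-11 ALLOC][12-43 FREE]
Op 3: a = realloc(a, 1) -> a = 0; heap: [0-0 ALLOC][1-43 FREE]
Op 4: b = malloc(14) -> b = 1; heap: [0-0 ALLOC][1-14 ALLOC][15-43 FREE]

Answer: [0-0 ALLOC][1-14 ALLOC][15-43 FREE]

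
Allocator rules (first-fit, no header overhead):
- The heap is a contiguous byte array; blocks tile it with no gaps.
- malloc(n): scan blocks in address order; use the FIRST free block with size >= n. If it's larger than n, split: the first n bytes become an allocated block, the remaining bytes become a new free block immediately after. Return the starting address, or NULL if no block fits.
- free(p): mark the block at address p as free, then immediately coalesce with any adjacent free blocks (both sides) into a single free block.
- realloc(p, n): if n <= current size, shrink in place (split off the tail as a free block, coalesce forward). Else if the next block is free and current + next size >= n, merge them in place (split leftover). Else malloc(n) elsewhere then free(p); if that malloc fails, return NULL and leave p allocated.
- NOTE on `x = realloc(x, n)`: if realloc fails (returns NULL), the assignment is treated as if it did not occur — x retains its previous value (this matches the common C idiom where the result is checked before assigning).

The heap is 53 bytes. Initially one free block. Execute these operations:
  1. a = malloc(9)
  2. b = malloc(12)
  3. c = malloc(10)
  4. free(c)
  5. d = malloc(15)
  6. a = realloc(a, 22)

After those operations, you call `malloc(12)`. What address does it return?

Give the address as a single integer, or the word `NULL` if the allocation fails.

Answer: 36

Derivation:
Op 1: a = malloc(9) -> a = 0; heap: [0-8 ALLOC][9-52 FREE]
Op 2: b = malloc(12) -> b = 9; heap: [0-8 ALLOC][9-20 ALLOC][21-52 FREE]
Op 3: c = malloc(10) -> c = 21; heap: [0-8 ALLOC][9-20 ALLOC][21-30 ALLOC][31-52 FREE]
Op 4: free(c) -> (freed c); heap: [0-8 ALLOC][9-20 ALLOC][21-52 FREE]
Op 5: d = malloc(15) -> d = 21; heap: [0-8 ALLOC][9-20 ALLOC][21-35 ALLOC][36-52 FREE]
Op 6: a = realloc(a, 22) -> NULL (a unchanged); heap: [0-8 ALLOC][9-20 ALLOC][21-35 ALLOC][36-52 FREE]
malloc(12): first-fit scan over [0-8 ALLOC][9-20 ALLOC][21-35 ALLOC][36-52 FREE] -> 36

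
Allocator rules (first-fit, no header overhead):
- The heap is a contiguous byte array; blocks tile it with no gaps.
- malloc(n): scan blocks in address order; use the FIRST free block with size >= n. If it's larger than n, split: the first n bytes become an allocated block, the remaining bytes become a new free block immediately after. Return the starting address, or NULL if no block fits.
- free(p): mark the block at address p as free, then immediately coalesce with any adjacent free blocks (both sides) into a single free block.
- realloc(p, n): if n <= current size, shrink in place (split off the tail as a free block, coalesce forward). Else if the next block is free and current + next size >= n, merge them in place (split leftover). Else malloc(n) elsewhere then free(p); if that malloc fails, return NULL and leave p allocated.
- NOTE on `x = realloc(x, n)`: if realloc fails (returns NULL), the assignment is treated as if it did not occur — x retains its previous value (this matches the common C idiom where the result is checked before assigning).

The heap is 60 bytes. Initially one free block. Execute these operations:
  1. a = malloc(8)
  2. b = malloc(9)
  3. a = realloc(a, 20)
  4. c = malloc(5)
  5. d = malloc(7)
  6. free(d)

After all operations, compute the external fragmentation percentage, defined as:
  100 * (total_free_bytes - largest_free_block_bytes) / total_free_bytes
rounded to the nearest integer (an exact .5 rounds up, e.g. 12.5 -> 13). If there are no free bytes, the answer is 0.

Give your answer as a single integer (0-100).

Answer: 12

Derivation:
Op 1: a = malloc(8) -> a = 0; heap: [0-7 ALLOC][8-59 FREE]
Op 2: b = malloc(9) -> b = 8; heap: [0-7 ALLOC][8-16 ALLOC][17-59 FREE]
Op 3: a = realloc(a, 20) -> a = 17; heap: [0-7 FREE][8-16 ALLOC][17-36 ALLOC][37-59 FREE]
Op 4: c = malloc(5) -> c = 0; heap: [0-4 ALLOC][5-7 FREE][8-16 ALLOC][17-36 ALLOC][37-59 FREE]
Op 5: d = malloc(7) -> d = 37; heap: [0-4 ALLOC][5-7 FREE][8-16 ALLOC][17-36 ALLOC][37-43 ALLOC][44-59 FREE]
Op 6: free(d) -> (freed d); heap: [0-4 ALLOC][5-7 FREE][8-16 ALLOC][17-36 ALLOC][37-59 FREE]
Free blocks: [3 23] total_free=26 largest=23 -> 100*(26-23)/26 = 300/26 ≈ 11.538 -> rounds to 12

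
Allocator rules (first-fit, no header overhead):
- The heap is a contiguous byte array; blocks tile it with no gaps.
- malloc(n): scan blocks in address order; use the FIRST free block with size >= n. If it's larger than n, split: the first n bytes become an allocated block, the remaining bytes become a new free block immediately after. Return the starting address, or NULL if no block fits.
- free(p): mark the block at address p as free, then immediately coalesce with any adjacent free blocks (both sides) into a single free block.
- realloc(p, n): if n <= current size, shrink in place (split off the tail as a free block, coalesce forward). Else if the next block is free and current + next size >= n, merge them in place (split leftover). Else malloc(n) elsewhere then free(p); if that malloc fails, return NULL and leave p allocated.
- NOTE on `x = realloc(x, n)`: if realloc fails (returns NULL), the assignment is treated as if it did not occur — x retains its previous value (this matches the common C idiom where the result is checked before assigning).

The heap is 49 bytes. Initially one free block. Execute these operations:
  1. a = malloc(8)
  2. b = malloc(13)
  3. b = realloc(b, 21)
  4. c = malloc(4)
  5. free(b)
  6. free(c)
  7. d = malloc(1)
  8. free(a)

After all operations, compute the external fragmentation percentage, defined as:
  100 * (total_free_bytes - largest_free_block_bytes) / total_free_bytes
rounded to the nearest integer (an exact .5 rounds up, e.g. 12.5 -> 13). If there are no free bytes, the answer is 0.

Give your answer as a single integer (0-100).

Op 1: a = malloc(8) -> a = 0; heap: [0-7 ALLOC][8-48 FREE]
Op 2: b = malloc(13) -> b = 8; heap: [0-7 ALLOC][8-20 ALLOC][21-48 FREE]
Op 3: b = realloc(b, 21) -> b = 8; heap: [0-7 ALLOC][8-28 ALLOC][29-48 FREE]
Op 4: c = malloc(4) -> c = 29; heap: [0-7 ALLOC][8-28 ALLOC][29-32 ALLOC][33-48 FREE]
Op 5: free(b) -> (freed b); heap: [0-7 ALLOC][8-28 FREE][29-32 ALLOC][33-48 FREE]
Op 6: free(c) -> (freed c); heap: [0-7 ALLOC][8-48 FREE]
Op 7: d = malloc(1) -> d = 8; heap: [0-7 ALLOC][8-8 ALLOC][9-48 FREE]
Op 8: free(a) -> (freed a); heap: [0-7 FREE][8-8 ALLOC][9-48 FREE]
Free blocks: [8 40] total_free=48 largest=40 -> 100*(48-40)/48 = 800/48 ≈ 16.667 -> rounds to 17

Answer: 17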